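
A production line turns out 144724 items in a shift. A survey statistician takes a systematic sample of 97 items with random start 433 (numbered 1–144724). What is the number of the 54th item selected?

k = 144724/97 = 1492
54th selection = r + (54−1)·k = 433 + 53×1492 = 433 + 79076 = 79509

79509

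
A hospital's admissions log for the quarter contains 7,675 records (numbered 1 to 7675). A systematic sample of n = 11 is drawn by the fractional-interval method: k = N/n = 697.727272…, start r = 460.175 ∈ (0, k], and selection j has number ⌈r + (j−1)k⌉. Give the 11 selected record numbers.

461, 1158, 1856, 2554, 3252, 3949, 4647, 5345, 6042, 6740, 7438

j=1: r + 0k = 460.175 → ⌈·⌉ = 461
j=2: r + 1k = 1157.902272… → ⌈·⌉ = 1158
j=3: r + 2k = 1855.629545… → ⌈·⌉ = 1856
j=4: r + 3k = 2553.356818… → ⌈·⌉ = 2554
j=5: r + 4k = 3251.084090… → ⌈·⌉ = 3252
j=6: r + 5k = 3948.811363… → ⌈·⌉ = 3949
j=7: r + 6k = 4646.538636… → ⌈·⌉ = 4647
j=8: r + 7k = 5344.265909… → ⌈·⌉ = 5345
j=9: r + 8k = 6041.993181… → ⌈·⌉ = 6042
j=10: r + 9k = 6739.720454… → ⌈·⌉ = 6740
j=11: r + 10k = 7437.447727… → ⌈·⌉ = 7438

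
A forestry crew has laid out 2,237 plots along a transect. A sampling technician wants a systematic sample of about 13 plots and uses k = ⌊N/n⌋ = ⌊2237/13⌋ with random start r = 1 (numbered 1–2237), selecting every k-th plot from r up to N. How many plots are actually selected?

k = ⌊2237/13⌋ = 172
Achieved size = ⌊(2237 − 1)/172⌋ + 1 = ⌊2236/172⌋ + 1 = 13 + 1 = 14
(last selection: 1 + 13×172 = 2237 ≤ 2237; next would be 2409 > 2237)

14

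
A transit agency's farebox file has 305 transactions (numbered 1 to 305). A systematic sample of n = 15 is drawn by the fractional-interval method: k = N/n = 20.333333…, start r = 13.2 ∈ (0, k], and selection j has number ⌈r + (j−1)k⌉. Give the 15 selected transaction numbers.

j=1: r + 0k = 13.2 → ⌈·⌉ = 14
j=2: r + 1k = 33.533333… → ⌈·⌉ = 34
j=3: r + 2k = 53.866666… → ⌈·⌉ = 54
j=4: r + 3k = 74.2 → ⌈·⌉ = 75
j=5: r + 4k = 94.533333… → ⌈·⌉ = 95
j=6: r + 5k = 114.866666… → ⌈·⌉ = 115
j=7: r + 6k = 135.2 → ⌈·⌉ = 136
j=8: r + 7k = 155.533333… → ⌈·⌉ = 156
j=9: r + 8k = 175.866666… → ⌈·⌉ = 176
j=10: r + 9k = 196.2 → ⌈·⌉ = 197
j=11: r + 10k = 216.533333… → ⌈·⌉ = 217
j=12: r + 11k = 236.866666… → ⌈·⌉ = 237
j=13: r + 12k = 257.2 → ⌈·⌉ = 258
j=14: r + 13k = 277.533333… → ⌈·⌉ = 278
j=15: r + 14k = 297.866666… → ⌈·⌉ = 298

14, 34, 54, 75, 95, 115, 136, 156, 176, 197, 217, 237, 258, 278, 298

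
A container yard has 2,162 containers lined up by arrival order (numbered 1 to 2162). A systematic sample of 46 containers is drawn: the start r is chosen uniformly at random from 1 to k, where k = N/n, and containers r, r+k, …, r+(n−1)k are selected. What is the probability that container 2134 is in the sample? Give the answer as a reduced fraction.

1/47

k = 2162/46 = 47.
Container 2134 is selected iff r ≡ 2134 (mod 47); exactly one such r in {1,…,47}.
Inclusion probability = 1/47.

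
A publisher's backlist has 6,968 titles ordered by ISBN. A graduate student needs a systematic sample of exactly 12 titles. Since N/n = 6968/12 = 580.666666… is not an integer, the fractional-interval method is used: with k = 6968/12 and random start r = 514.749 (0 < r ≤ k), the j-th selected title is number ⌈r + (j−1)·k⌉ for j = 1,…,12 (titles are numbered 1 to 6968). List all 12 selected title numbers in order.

j=1: r + 0k = 514.749 → ⌈·⌉ = 515
j=2: r + 1k = 1095.415666… → ⌈·⌉ = 1096
j=3: r + 2k = 1676.082333… → ⌈·⌉ = 1677
j=4: r + 3k = 2256.749 → ⌈·⌉ = 2257
j=5: r + 4k = 2837.415666… → ⌈·⌉ = 2838
j=6: r + 5k = 3418.082333… → ⌈·⌉ = 3419
j=7: r + 6k = 3998.749 → ⌈·⌉ = 3999
j=8: r + 7k = 4579.415666… → ⌈·⌉ = 4580
j=9: r + 8k = 5160.082333… → ⌈·⌉ = 5161
j=10: r + 9k = 5740.749 → ⌈·⌉ = 5741
j=11: r + 10k = 6321.415666… → ⌈·⌉ = 6322
j=12: r + 11k = 6902.082333… → ⌈·⌉ = 6903

515, 1096, 1677, 2257, 2838, 3419, 3999, 4580, 5161, 5741, 6322, 6903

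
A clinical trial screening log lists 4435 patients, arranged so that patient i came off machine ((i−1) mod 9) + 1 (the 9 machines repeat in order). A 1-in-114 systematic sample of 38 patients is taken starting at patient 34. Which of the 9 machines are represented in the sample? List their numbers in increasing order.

1, 4, 7

Consecutive selections differ by k = 114, so their machine numbers differ by 114 mod 9 = 6.
gcd(114, 9) = 3, so the sample visits 9/3 = 3 distinct residues mod 9.
Start 34 is machine 7; the machines hit are 1, 4, 7.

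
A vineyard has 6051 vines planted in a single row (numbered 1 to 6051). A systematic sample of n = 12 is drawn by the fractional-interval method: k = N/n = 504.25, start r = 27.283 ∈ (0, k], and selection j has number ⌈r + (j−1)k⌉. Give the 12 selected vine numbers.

28, 532, 1036, 1541, 2045, 2549, 3053, 3558, 4062, 4566, 5070, 5575

j=1: r + 0k = 27.283 → ⌈·⌉ = 28
j=2: r + 1k = 531.533 → ⌈·⌉ = 532
j=3: r + 2k = 1035.783 → ⌈·⌉ = 1036
j=4: r + 3k = 1540.033 → ⌈·⌉ = 1541
j=5: r + 4k = 2044.283 → ⌈·⌉ = 2045
j=6: r + 5k = 2548.533 → ⌈·⌉ = 2549
j=7: r + 6k = 3052.783 → ⌈·⌉ = 3053
j=8: r + 7k = 3557.033 → ⌈·⌉ = 3558
j=9: r + 8k = 4061.283 → ⌈·⌉ = 4062
j=10: r + 9k = 4565.533 → ⌈·⌉ = 4566
j=11: r + 10k = 5069.783 → ⌈·⌉ = 5070
j=12: r + 11k = 5574.033 → ⌈·⌉ = 5575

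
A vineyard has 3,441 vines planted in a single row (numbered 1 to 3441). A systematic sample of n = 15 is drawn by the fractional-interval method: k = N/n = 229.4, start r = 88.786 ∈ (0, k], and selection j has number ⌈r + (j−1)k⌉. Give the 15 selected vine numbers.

j=1: r + 0k = 88.786 → ⌈·⌉ = 89
j=2: r + 1k = 318.186 → ⌈·⌉ = 319
j=3: r + 2k = 547.586 → ⌈·⌉ = 548
j=4: r + 3k = 776.986 → ⌈·⌉ = 777
j=5: r + 4k = 1006.386 → ⌈·⌉ = 1007
j=6: r + 5k = 1235.786 → ⌈·⌉ = 1236
j=7: r + 6k = 1465.186 → ⌈·⌉ = 1466
j=8: r + 7k = 1694.586 → ⌈·⌉ = 1695
j=9: r + 8k = 1923.986 → ⌈·⌉ = 1924
j=10: r + 9k = 2153.386 → ⌈·⌉ = 2154
j=11: r + 10k = 2382.786 → ⌈·⌉ = 2383
j=12: r + 11k = 2612.186 → ⌈·⌉ = 2613
j=13: r + 12k = 2841.586 → ⌈·⌉ = 2842
j=14: r + 13k = 3070.986 → ⌈·⌉ = 3071
j=15: r + 14k = 3300.386 → ⌈·⌉ = 3301

89, 319, 548, 777, 1007, 1236, 1466, 1695, 1924, 2154, 2383, 2613, 2842, 3071, 3301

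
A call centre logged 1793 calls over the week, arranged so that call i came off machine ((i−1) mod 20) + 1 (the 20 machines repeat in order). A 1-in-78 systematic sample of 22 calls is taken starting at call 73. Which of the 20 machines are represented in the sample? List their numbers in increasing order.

1, 3, 5, 7, 9, 11, 13, 15, 17, 19

Consecutive selections differ by k = 78, so their machine numbers differ by 78 mod 20 = 18.
gcd(78, 20) = 2, so the sample visits 20/2 = 10 distinct residues mod 20.
Start 73 is machine 13; the machines hit are 1, 3, 5, 7, 9, 11, 13, 15, 17, 19.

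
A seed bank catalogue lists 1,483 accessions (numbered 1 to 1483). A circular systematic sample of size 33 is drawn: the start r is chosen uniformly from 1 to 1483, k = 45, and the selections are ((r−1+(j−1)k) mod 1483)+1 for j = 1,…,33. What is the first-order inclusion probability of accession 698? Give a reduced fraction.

For each position j, as r ranges over 1…1483 the j-th selection hits every accession exactly once, so accession 698 is selected for exactly 33 of the 1483 starts.
Inclusion probability = 33/1483.

33/1483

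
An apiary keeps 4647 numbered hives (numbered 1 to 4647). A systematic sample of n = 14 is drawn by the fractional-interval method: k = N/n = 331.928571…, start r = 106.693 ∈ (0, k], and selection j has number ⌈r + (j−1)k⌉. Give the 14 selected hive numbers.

107, 439, 771, 1103, 1435, 1767, 2099, 2431, 2763, 3095, 3426, 3758, 4090, 4422

j=1: r + 0k = 106.693 → ⌈·⌉ = 107
j=2: r + 1k = 438.621571… → ⌈·⌉ = 439
j=3: r + 2k = 770.550142… → ⌈·⌉ = 771
j=4: r + 3k = 1102.478714… → ⌈·⌉ = 1103
j=5: r + 4k = 1434.407285… → ⌈·⌉ = 1435
j=6: r + 5k = 1766.335857… → ⌈·⌉ = 1767
j=7: r + 6k = 2098.264428… → ⌈·⌉ = 2099
j=8: r + 7k = 2430.193 → ⌈·⌉ = 2431
j=9: r + 8k = 2762.121571… → ⌈·⌉ = 2763
j=10: r + 9k = 3094.050142… → ⌈·⌉ = 3095
j=11: r + 10k = 3425.978714… → ⌈·⌉ = 3426
j=12: r + 11k = 3757.907285… → ⌈·⌉ = 3758
j=13: r + 12k = 4089.835857… → ⌈·⌉ = 4090
j=14: r + 13k = 4421.764428… → ⌈·⌉ = 4422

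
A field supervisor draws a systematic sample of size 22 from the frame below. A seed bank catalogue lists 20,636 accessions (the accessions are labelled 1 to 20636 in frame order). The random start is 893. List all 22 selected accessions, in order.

893, 1831, 2769, 3707, 4645, 5583, 6521, 7459, 8397, 9335, 10273, 11211, 12149, 13087, 14025, 14963, 15901, 16839, 17777, 18715, 19653, 20591

k = N/n = 20636/22 = 938
accession 1: 893
accession 2: 893 + 938 = 1831
accession 3: 1831 + 938 = 2769
accession 4: 2769 + 938 = 3707
accession 5: 3707 + 938 = 4645
accession 6: 4645 + 938 = 5583
accession 7: 5583 + 938 = 6521
accession 8: 6521 + 938 = 7459
accession 9: 7459 + 938 = 8397
accession 10: 8397 + 938 = 9335
accession 11: 9335 + 938 = 10273
accession 12: 10273 + 938 = 11211
accession 13: 11211 + 938 = 12149
accession 14: 12149 + 938 = 13087
accession 15: 13087 + 938 = 14025
accession 16: 14025 + 938 = 14963
accession 17: 14963 + 938 = 15901
accession 18: 15901 + 938 = 16839
accession 19: 16839 + 938 = 17777
accession 20: 17777 + 938 = 18715
accession 21: 18715 + 938 = 19653
accession 22: 19653 + 938 = 20591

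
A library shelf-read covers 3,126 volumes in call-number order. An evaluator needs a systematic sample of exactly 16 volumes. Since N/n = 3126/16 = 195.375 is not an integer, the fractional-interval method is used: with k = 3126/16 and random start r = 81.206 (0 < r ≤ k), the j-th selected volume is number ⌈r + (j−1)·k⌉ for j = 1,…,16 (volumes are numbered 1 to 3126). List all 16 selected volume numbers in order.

j=1: r + 0k = 81.206 → ⌈·⌉ = 82
j=2: r + 1k = 276.581 → ⌈·⌉ = 277
j=3: r + 2k = 471.956 → ⌈·⌉ = 472
j=4: r + 3k = 667.331 → ⌈·⌉ = 668
j=5: r + 4k = 862.706 → ⌈·⌉ = 863
j=6: r + 5k = 1058.081 → ⌈·⌉ = 1059
j=7: r + 6k = 1253.456 → ⌈·⌉ = 1254
j=8: r + 7k = 1448.831 → ⌈·⌉ = 1449
j=9: r + 8k = 1644.206 → ⌈·⌉ = 1645
j=10: r + 9k = 1839.581 → ⌈·⌉ = 1840
j=11: r + 10k = 2034.956 → ⌈·⌉ = 2035
j=12: r + 11k = 2230.331 → ⌈·⌉ = 2231
j=13: r + 12k = 2425.706 → ⌈·⌉ = 2426
j=14: r + 13k = 2621.081 → ⌈·⌉ = 2622
j=15: r + 14k = 2816.456 → ⌈·⌉ = 2817
j=16: r + 15k = 3011.831 → ⌈·⌉ = 3012

82, 277, 472, 668, 863, 1059, 1254, 1449, 1645, 1840, 2035, 2231, 2426, 2622, 2817, 3012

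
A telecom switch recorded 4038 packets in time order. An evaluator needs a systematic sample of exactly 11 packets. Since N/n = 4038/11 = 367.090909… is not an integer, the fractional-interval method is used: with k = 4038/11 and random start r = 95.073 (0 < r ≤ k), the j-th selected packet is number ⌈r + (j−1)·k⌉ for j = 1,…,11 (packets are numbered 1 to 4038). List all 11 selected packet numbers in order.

96, 463, 830, 1197, 1564, 1931, 2298, 2665, 3032, 3399, 3766

j=1: r + 0k = 95.073 → ⌈·⌉ = 96
j=2: r + 1k = 462.163909… → ⌈·⌉ = 463
j=3: r + 2k = 829.254818… → ⌈·⌉ = 830
j=4: r + 3k = 1196.345727… → ⌈·⌉ = 1197
j=5: r + 4k = 1563.436636… → ⌈·⌉ = 1564
j=6: r + 5k = 1930.527545… → ⌈·⌉ = 1931
j=7: r + 6k = 2297.618454… → ⌈·⌉ = 2298
j=8: r + 7k = 2664.709363… → ⌈·⌉ = 2665
j=9: r + 8k = 3031.800272… → ⌈·⌉ = 3032
j=10: r + 9k = 3398.891181… → ⌈·⌉ = 3399
j=11: r + 10k = 3765.982090… → ⌈·⌉ = 3766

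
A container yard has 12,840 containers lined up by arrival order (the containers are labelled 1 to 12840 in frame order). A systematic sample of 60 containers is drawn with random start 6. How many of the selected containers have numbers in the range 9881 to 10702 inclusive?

k = 12840/60 = 214
First selection ≥ 9881: 6 + ⌈(9881−6)/214⌉·214 = 6 + 47×214 = 10064
Last selection ≤ 10702: 6 + ⌊(10702−6)/214⌋·214 = 6 + 49×214 = 10492
Count = 49 − 47 + 1 = 3

3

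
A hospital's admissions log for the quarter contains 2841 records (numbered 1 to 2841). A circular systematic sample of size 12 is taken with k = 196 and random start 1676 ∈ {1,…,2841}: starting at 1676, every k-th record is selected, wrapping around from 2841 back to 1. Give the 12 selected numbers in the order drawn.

1676, 1872, 2068, 2264, 2460, 2656, 11, 207, 403, 599, 795, 991

Selection 1: 1676
Selection 2: 1676 + 196 = 1872
Selection 3: 1872 + 196 = 2068
Selection 4: 2068 + 196 = 2264
Selection 5: 2264 + 196 = 2460
Selection 6: 2460 + 196 = 2656
Selection 7: 2656 + 196 = 2852 → 2852 − 2841 = 11
Selection 8: 11 + 196 = 207
Selection 9: 207 + 196 = 403
Selection 10: 403 + 196 = 599
Selection 11: 599 + 196 = 795
Selection 12: 795 + 196 = 991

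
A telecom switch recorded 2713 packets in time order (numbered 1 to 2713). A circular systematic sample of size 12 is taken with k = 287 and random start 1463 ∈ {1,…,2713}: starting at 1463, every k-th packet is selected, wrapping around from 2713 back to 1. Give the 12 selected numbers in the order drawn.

Selection 1: 1463
Selection 2: 1463 + 287 = 1750
Selection 3: 1750 + 287 = 2037
Selection 4: 2037 + 287 = 2324
Selection 5: 2324 + 287 = 2611
Selection 6: 2611 + 287 = 2898 → 2898 − 2713 = 185
Selection 7: 185 + 287 = 472
Selection 8: 472 + 287 = 759
Selection 9: 759 + 287 = 1046
Selection 10: 1046 + 287 = 1333
Selection 11: 1333 + 287 = 1620
Selection 12: 1620 + 287 = 1907

1463, 1750, 2037, 2324, 2611, 185, 472, 759, 1046, 1333, 1620, 1907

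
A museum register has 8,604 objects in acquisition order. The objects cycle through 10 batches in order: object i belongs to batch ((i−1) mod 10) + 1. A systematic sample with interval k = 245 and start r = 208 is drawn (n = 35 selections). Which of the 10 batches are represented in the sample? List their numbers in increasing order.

3, 8

Consecutive selections differ by k = 245, so their batch numbers differ by 245 mod 10 = 5.
gcd(245, 10) = 5, so the sample visits 10/5 = 2 distinct residues mod 10.
Start 208 is batch 8; the batches hit are 3, 8.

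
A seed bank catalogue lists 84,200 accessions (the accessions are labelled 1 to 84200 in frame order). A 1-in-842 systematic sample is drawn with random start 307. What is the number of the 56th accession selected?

46617

k = 842
56th selection = r + (56−1)·k = 307 + 55×842 = 307 + 46310 = 46617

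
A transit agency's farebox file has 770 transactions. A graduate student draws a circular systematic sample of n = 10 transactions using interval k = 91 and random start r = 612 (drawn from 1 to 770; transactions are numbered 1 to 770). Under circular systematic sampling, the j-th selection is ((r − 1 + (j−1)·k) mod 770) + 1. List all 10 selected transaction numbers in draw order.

612, 703, 24, 115, 206, 297, 388, 479, 570, 661

Selection 1: 612
Selection 2: 612 + 91 = 703
Selection 3: 703 + 91 = 794 → 794 − 770 = 24
Selection 4: 24 + 91 = 115
Selection 5: 115 + 91 = 206
Selection 6: 206 + 91 = 297
Selection 7: 297 + 91 = 388
Selection 8: 388 + 91 = 479
Selection 9: 479 + 91 = 570
Selection 10: 570 + 91 = 661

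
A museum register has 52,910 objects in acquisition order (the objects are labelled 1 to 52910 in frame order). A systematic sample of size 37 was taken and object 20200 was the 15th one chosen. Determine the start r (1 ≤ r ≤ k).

180

k = 52910/37 = 1430
r = 20200 − (15−1)×1430 = 20200 − 20020 = 180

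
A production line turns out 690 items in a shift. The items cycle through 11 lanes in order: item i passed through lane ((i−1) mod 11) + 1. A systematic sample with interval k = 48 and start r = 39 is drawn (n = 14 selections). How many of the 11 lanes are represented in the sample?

Consecutive selections differ by k = 48, so their lane numbers differ by 48 mod 11 = 4.
gcd(48, 11) = 1, so the sample visits 11/1 = 11 distinct residues mod 11.
Start 39 is lane 6; the lanes hit are 1, 2, 3, 4, 5, 6, 7, 8, 9, 10, 11.

11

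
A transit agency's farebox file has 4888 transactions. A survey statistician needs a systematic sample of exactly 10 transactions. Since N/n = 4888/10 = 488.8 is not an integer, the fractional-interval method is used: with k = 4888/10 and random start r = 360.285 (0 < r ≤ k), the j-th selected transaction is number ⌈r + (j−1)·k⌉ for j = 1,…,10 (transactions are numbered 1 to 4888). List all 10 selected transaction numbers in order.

361, 850, 1338, 1827, 2316, 2805, 3294, 3782, 4271, 4760

j=1: r + 0k = 360.285 → ⌈·⌉ = 361
j=2: r + 1k = 849.085 → ⌈·⌉ = 850
j=3: r + 2k = 1337.885 → ⌈·⌉ = 1338
j=4: r + 3k = 1826.685 → ⌈·⌉ = 1827
j=5: r + 4k = 2315.485 → ⌈·⌉ = 2316
j=6: r + 5k = 2804.285 → ⌈·⌉ = 2805
j=7: r + 6k = 3293.085 → ⌈·⌉ = 3294
j=8: r + 7k = 3781.885 → ⌈·⌉ = 3782
j=9: r + 8k = 4270.685 → ⌈·⌉ = 4271
j=10: r + 9k = 4759.485 → ⌈·⌉ = 4760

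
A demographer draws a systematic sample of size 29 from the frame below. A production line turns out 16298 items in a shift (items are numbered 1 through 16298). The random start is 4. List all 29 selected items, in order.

k = N/n = 16298/29 = 562
item 1: 4
item 2: 4 + 562 = 566
item 3: 566 + 562 = 1128
item 4: 1128 + 562 = 1690
item 5: 1690 + 562 = 2252
item 6: 2252 + 562 = 2814
item 7: 2814 + 562 = 3376
item 8: 3376 + 562 = 3938
item 9: 3938 + 562 = 4500
item 10: 4500 + 562 = 5062
item 11: 5062 + 562 = 5624
item 12: 5624 + 562 = 6186
item 13: 6186 + 562 = 6748
item 14: 6748 + 562 = 7310
item 15: 7310 + 562 = 7872
item 16: 7872 + 562 = 8434
item 17: 8434 + 562 = 8996
item 18: 8996 + 562 = 9558
item 19: 9558 + 562 = 10120
item 20: 10120 + 562 = 10682
item 21: 10682 + 562 = 11244
item 22: 11244 + 562 = 11806
item 23: 11806 + 562 = 12368
item 24: 12368 + 562 = 12930
item 25: 12930 + 562 = 13492
item 26: 13492 + 562 = 14054
item 27: 14054 + 562 = 14616
item 28: 14616 + 562 = 15178
item 29: 15178 + 562 = 15740

4, 566, 1128, 1690, 2252, 2814, 3376, 3938, 4500, 5062, 5624, 6186, 6748, 7310, 7872, 8434, 8996, 9558, 10120, 10682, 11244, 11806, 12368, 12930, 13492, 14054, 14616, 15178, 15740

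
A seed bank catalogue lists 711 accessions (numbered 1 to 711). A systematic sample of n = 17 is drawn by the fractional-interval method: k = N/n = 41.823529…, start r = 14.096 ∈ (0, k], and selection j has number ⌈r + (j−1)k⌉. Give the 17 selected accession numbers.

15, 56, 98, 140, 182, 224, 266, 307, 349, 391, 433, 475, 516, 558, 600, 642, 684

j=1: r + 0k = 14.096 → ⌈·⌉ = 15
j=2: r + 1k = 55.919529… → ⌈·⌉ = 56
j=3: r + 2k = 97.743058… → ⌈·⌉ = 98
j=4: r + 3k = 139.566588… → ⌈·⌉ = 140
j=5: r + 4k = 181.390117… → ⌈·⌉ = 182
j=6: r + 5k = 223.213647… → ⌈·⌉ = 224
j=7: r + 6k = 265.037176… → ⌈·⌉ = 266
j=8: r + 7k = 306.860705… → ⌈·⌉ = 307
j=9: r + 8k = 348.684235… → ⌈·⌉ = 349
j=10: r + 9k = 390.507764… → ⌈·⌉ = 391
j=11: r + 10k = 432.331294… → ⌈·⌉ = 433
j=12: r + 11k = 474.154823… → ⌈·⌉ = 475
j=13: r + 12k = 515.978352… → ⌈·⌉ = 516
j=14: r + 13k = 557.801882… → ⌈·⌉ = 558
j=15: r + 14k = 599.625411… → ⌈·⌉ = 600
j=16: r + 15k = 641.448941… → ⌈·⌉ = 642
j=17: r + 16k = 683.272470… → ⌈·⌉ = 684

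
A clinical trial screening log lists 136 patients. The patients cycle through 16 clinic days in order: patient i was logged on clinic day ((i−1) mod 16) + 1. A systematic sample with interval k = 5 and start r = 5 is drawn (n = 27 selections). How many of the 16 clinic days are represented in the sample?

16

Consecutive selections differ by k = 5, so their clinic day numbers differ by 5 mod 16 = 5.
gcd(5, 16) = 1, so the sample visits 16/1 = 16 distinct residues mod 16.
Start 5 is clinic day 5; the clinic days hit are 1, 2, 3, 4, 5, 6, 7, 8, 9, 10, 11, 12, 13, 14, 15, 16.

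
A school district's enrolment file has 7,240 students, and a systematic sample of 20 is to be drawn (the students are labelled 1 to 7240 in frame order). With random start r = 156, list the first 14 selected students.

156, 518, 880, 1242, 1604, 1966, 2328, 2690, 3052, 3414, 3776, 4138, 4500, 4862

k = N/n = 7240/20 = 362
student 1: 156
student 2: 156 + 362 = 518
student 3: 518 + 362 = 880
student 4: 880 + 362 = 1242
student 5: 1242 + 362 = 1604
student 6: 1604 + 362 = 1966
student 7: 1966 + 362 = 2328
student 8: 2328 + 362 = 2690
student 9: 2690 + 362 = 3052
student 10: 3052 + 362 = 3414
student 11: 3414 + 362 = 3776
student 12: 3776 + 362 = 4138
student 13: 4138 + 362 = 4500
student 14: 4500 + 362 = 4862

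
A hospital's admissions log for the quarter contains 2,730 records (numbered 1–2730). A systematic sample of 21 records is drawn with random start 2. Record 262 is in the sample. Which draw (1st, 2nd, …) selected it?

3

k = 2730/21 = 130
position = (262 − 2)/130 + 1 = 260/130 + 1 = 2 + 1 = 3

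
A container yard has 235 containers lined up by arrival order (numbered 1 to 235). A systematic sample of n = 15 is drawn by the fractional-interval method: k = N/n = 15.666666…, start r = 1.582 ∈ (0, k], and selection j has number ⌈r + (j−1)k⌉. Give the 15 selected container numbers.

j=1: r + 0k = 1.582 → ⌈·⌉ = 2
j=2: r + 1k = 17.248666… → ⌈·⌉ = 18
j=3: r + 2k = 32.915333… → ⌈·⌉ = 33
j=4: r + 3k = 48.582 → ⌈·⌉ = 49
j=5: r + 4k = 64.248666… → ⌈·⌉ = 65
j=6: r + 5k = 79.915333… → ⌈·⌉ = 80
j=7: r + 6k = 95.582 → ⌈·⌉ = 96
j=8: r + 7k = 111.248666… → ⌈·⌉ = 112
j=9: r + 8k = 126.915333… → ⌈·⌉ = 127
j=10: r + 9k = 142.582 → ⌈·⌉ = 143
j=11: r + 10k = 158.248666… → ⌈·⌉ = 159
j=12: r + 11k = 173.915333… → ⌈·⌉ = 174
j=13: r + 12k = 189.582 → ⌈·⌉ = 190
j=14: r + 13k = 205.248666… → ⌈·⌉ = 206
j=15: r + 14k = 220.915333… → ⌈·⌉ = 221

2, 18, 33, 49, 65, 80, 96, 112, 127, 143, 159, 174, 190, 206, 221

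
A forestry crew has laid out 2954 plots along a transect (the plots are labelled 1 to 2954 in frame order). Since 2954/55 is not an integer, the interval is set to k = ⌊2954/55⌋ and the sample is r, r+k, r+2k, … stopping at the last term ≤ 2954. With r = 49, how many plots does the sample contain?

k = ⌊2954/55⌋ = 53
Achieved size = ⌊(2954 − 49)/53⌋ + 1 = ⌊2905/53⌋ + 1 = 54 + 1 = 55
(last selection: 49 + 54×53 = 2911 ≤ 2954; next would be 2964 > 2954)

55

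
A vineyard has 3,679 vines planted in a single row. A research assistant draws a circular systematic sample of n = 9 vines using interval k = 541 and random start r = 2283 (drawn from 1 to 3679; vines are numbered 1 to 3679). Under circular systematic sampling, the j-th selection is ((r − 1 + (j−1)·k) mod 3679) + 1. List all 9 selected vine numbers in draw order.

Selection 1: 2283
Selection 2: 2283 + 541 = 2824
Selection 3: 2824 + 541 = 3365
Selection 4: 3365 + 541 = 3906 → 3906 − 3679 = 227
Selection 5: 227 + 541 = 768
Selection 6: 768 + 541 = 1309
Selection 7: 1309 + 541 = 1850
Selection 8: 1850 + 541 = 2391
Selection 9: 2391 + 541 = 2932

2283, 2824, 3365, 227, 768, 1309, 1850, 2391, 2932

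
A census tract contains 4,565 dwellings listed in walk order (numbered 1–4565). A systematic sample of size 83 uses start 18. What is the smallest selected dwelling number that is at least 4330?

k = 4565/83 = 55
Steps past start: ⌈(4330 − 18)/55⌉ = ⌈4312/55⌉ = 79
Selected dwelling: 18 + 79×55 = 4363

4363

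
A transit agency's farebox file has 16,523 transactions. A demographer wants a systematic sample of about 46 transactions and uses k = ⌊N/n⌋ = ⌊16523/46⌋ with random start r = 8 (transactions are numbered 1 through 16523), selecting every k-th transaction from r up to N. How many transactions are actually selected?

47

k = ⌊16523/46⌋ = 359
Achieved size = ⌊(16523 − 8)/359⌋ + 1 = ⌊16515/359⌋ + 1 = 46 + 1 = 47
(last selection: 8 + 46×359 = 16522 ≤ 16523; next would be 16881 > 16523)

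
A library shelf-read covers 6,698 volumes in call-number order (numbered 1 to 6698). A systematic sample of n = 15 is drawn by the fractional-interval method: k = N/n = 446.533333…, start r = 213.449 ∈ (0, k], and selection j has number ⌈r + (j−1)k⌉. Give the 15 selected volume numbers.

j=1: r + 0k = 213.449 → ⌈·⌉ = 214
j=2: r + 1k = 659.982333… → ⌈·⌉ = 660
j=3: r + 2k = 1106.515666… → ⌈·⌉ = 1107
j=4: r + 3k = 1553.049 → ⌈·⌉ = 1554
j=5: r + 4k = 1999.582333… → ⌈·⌉ = 2000
j=6: r + 5k = 2446.115666… → ⌈·⌉ = 2447
j=7: r + 6k = 2892.649 → ⌈·⌉ = 2893
j=8: r + 7k = 3339.182333… → ⌈·⌉ = 3340
j=9: r + 8k = 3785.715666… → ⌈·⌉ = 3786
j=10: r + 9k = 4232.249 → ⌈·⌉ = 4233
j=11: r + 10k = 4678.782333… → ⌈·⌉ = 4679
j=12: r + 11k = 5125.315666… → ⌈·⌉ = 5126
j=13: r + 12k = 5571.849 → ⌈·⌉ = 5572
j=14: r + 13k = 6018.382333… → ⌈·⌉ = 6019
j=15: r + 14k = 6464.915666… → ⌈·⌉ = 6465

214, 660, 1107, 1554, 2000, 2447, 2893, 3340, 3786, 4233, 4679, 5126, 5572, 6019, 6465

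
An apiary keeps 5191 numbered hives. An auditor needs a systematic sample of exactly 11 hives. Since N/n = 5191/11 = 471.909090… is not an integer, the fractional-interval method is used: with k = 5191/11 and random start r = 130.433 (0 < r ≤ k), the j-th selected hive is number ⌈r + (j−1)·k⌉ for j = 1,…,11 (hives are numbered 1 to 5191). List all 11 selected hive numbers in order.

131, 603, 1075, 1547, 2019, 2490, 2962, 3434, 3906, 4378, 4850

j=1: r + 0k = 130.433 → ⌈·⌉ = 131
j=2: r + 1k = 602.342090… → ⌈·⌉ = 603
j=3: r + 2k = 1074.251181… → ⌈·⌉ = 1075
j=4: r + 3k = 1546.160272… → ⌈·⌉ = 1547
j=5: r + 4k = 2018.069363… → ⌈·⌉ = 2019
j=6: r + 5k = 2489.978454… → ⌈·⌉ = 2490
j=7: r + 6k = 2961.887545… → ⌈·⌉ = 2962
j=8: r + 7k = 3433.796636… → ⌈·⌉ = 3434
j=9: r + 8k = 3905.705727… → ⌈·⌉ = 3906
j=10: r + 9k = 4377.614818… → ⌈·⌉ = 4378
j=11: r + 10k = 4849.523909… → ⌈·⌉ = 4850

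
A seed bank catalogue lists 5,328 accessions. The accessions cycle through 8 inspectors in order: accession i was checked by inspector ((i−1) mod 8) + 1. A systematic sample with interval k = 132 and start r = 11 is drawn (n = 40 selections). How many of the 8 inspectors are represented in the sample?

2

Consecutive selections differ by k = 132, so their inspector numbers differ by 132 mod 8 = 4.
gcd(132, 8) = 4, so the sample visits 8/4 = 2 distinct residues mod 8.
Start 11 is inspector 3; the inspectors hit are 3, 7.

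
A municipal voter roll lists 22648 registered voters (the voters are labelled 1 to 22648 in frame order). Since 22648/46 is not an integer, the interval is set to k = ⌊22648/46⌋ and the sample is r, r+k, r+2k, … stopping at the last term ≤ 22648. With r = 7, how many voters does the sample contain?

k = ⌊22648/46⌋ = 492
Achieved size = ⌊(22648 − 7)/492⌋ + 1 = ⌊22641/492⌋ + 1 = 46 + 1 = 47
(last selection: 7 + 46×492 = 22639 ≤ 22648; next would be 23131 > 22648)

47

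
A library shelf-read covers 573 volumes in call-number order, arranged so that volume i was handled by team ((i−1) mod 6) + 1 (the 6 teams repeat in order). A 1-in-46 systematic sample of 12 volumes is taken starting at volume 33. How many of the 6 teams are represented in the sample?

Consecutive selections differ by k = 46, so their team numbers differ by 46 mod 6 = 4.
gcd(46, 6) = 2, so the sample visits 6/2 = 3 distinct residues mod 6.
Start 33 is team 3; the teams hit are 1, 3, 5.

3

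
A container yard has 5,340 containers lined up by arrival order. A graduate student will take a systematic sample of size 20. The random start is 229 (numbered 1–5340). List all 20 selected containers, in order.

k = N/n = 5340/20 = 267
container 1: 229
container 2: 229 + 267 = 496
container 3: 496 + 267 = 763
container 4: 763 + 267 = 1030
container 5: 1030 + 267 = 1297
container 6: 1297 + 267 = 1564
container 7: 1564 + 267 = 1831
container 8: 1831 + 267 = 2098
container 9: 2098 + 267 = 2365
container 10: 2365 + 267 = 2632
container 11: 2632 + 267 = 2899
container 12: 2899 + 267 = 3166
container 13: 3166 + 267 = 3433
container 14: 3433 + 267 = 3700
container 15: 3700 + 267 = 3967
container 16: 3967 + 267 = 4234
container 17: 4234 + 267 = 4501
container 18: 4501 + 267 = 4768
container 19: 4768 + 267 = 5035
container 20: 5035 + 267 = 5302

229, 496, 763, 1030, 1297, 1564, 1831, 2098, 2365, 2632, 2899, 3166, 3433, 3700, 3967, 4234, 4501, 4768, 5035, 5302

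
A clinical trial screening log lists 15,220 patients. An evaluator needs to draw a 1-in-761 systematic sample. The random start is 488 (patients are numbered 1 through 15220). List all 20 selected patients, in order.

488, 1249, 2010, 2771, 3532, 4293, 5054, 5815, 6576, 7337, 8098, 8859, 9620, 10381, 11142, 11903, 12664, 13425, 14186, 14947

patient 1: 488
patient 2: 488 + 761 = 1249
patient 3: 1249 + 761 = 2010
patient 4: 2010 + 761 = 2771
patient 5: 2771 + 761 = 3532
patient 6: 3532 + 761 = 4293
patient 7: 4293 + 761 = 5054
patient 8: 5054 + 761 = 5815
patient 9: 5815 + 761 = 6576
patient 10: 6576 + 761 = 7337
patient 11: 7337 + 761 = 8098
patient 12: 8098 + 761 = 8859
patient 13: 8859 + 761 = 9620
patient 14: 9620 + 761 = 10381
patient 15: 10381 + 761 = 11142
patient 16: 11142 + 761 = 11903
patient 17: 11903 + 761 = 12664
patient 18: 12664 + 761 = 13425
patient 19: 13425 + 761 = 14186
patient 20: 14186 + 761 = 14947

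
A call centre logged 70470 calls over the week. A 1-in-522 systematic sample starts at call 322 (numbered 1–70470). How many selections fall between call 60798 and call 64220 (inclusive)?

7

k = 522
First selection ≥ 60798: 322 + ⌈(60798−322)/522⌉·522 = 322 + 116×522 = 60874
Last selection ≤ 64220: 322 + ⌊(64220−322)/522⌋·522 = 322 + 122×522 = 64006
Count = 122 − 116 + 1 = 7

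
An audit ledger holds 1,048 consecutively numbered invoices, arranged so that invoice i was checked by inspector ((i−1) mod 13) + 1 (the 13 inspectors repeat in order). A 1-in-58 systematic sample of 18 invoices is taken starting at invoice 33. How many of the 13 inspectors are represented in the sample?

13

Consecutive selections differ by k = 58, so their inspector numbers differ by 58 mod 13 = 6.
gcd(58, 13) = 1, so the sample visits 13/1 = 13 distinct residues mod 13.
Start 33 is inspector 7; the inspectors hit are 1, 2, 3, 4, 5, 6, 7, 8, 9, 10, 11, 12, 13.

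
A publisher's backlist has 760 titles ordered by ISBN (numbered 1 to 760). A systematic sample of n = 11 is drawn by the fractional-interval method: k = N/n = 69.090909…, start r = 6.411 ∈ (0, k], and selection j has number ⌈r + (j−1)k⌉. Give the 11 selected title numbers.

j=1: r + 0k = 6.411 → ⌈·⌉ = 7
j=2: r + 1k = 75.501909… → ⌈·⌉ = 76
j=3: r + 2k = 144.592818… → ⌈·⌉ = 145
j=4: r + 3k = 213.683727… → ⌈·⌉ = 214
j=5: r + 4k = 282.774636… → ⌈·⌉ = 283
j=6: r + 5k = 351.865545… → ⌈·⌉ = 352
j=7: r + 6k = 420.956454… → ⌈·⌉ = 421
j=8: r + 7k = 490.047363… → ⌈·⌉ = 491
j=9: r + 8k = 559.138272… → ⌈·⌉ = 560
j=10: r + 9k = 628.229181… → ⌈·⌉ = 629
j=11: r + 10k = 697.320090… → ⌈·⌉ = 698

7, 76, 145, 214, 283, 352, 421, 491, 560, 629, 698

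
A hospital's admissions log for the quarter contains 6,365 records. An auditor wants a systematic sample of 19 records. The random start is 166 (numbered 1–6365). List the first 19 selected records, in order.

k = N/n = 6365/19 = 335
record 1: 166
record 2: 166 + 335 = 501
record 3: 501 + 335 = 836
record 4: 836 + 335 = 1171
record 5: 1171 + 335 = 1506
record 6: 1506 + 335 = 1841
record 7: 1841 + 335 = 2176
record 8: 2176 + 335 = 2511
record 9: 2511 + 335 = 2846
record 10: 2846 + 335 = 3181
record 11: 3181 + 335 = 3516
record 12: 3516 + 335 = 3851
record 13: 3851 + 335 = 4186
record 14: 4186 + 335 = 4521
record 15: 4521 + 335 = 4856
record 16: 4856 + 335 = 5191
record 17: 5191 + 335 = 5526
record 18: 5526 + 335 = 5861
record 19: 5861 + 335 = 6196

166, 501, 836, 1171, 1506, 1841, 2176, 2511, 2846, 3181, 3516, 3851, 4186, 4521, 4856, 5191, 5526, 5861, 6196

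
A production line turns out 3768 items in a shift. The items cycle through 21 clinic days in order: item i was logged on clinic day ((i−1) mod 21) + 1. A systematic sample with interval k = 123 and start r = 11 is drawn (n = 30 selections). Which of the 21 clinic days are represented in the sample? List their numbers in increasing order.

Consecutive selections differ by k = 123, so their clinic day numbers differ by 123 mod 21 = 18.
gcd(123, 21) = 3, so the sample visits 21/3 = 7 distinct residues mod 21.
Start 11 is clinic day 11; the clinic days hit are 2, 5, 8, 11, 14, 17, 20.

2, 5, 8, 11, 14, 17, 20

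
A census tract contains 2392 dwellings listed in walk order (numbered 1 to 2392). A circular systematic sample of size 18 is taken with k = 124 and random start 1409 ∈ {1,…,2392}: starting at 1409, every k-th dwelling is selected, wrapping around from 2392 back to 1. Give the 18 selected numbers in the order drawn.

1409, 1533, 1657, 1781, 1905, 2029, 2153, 2277, 9, 133, 257, 381, 505, 629, 753, 877, 1001, 1125

Selection 1: 1409
Selection 2: 1409 + 124 = 1533
Selection 3: 1533 + 124 = 1657
Selection 4: 1657 + 124 = 1781
Selection 5: 1781 + 124 = 1905
Selection 6: 1905 + 124 = 2029
Selection 7: 2029 + 124 = 2153
Selection 8: 2153 + 124 = 2277
Selection 9: 2277 + 124 = 2401 → 2401 − 2392 = 9
Selection 10: 9 + 124 = 133
Selection 11: 133 + 124 = 257
Selection 12: 257 + 124 = 381
Selection 13: 381 + 124 = 505
Selection 14: 505 + 124 = 629
Selection 15: 629 + 124 = 753
Selection 16: 753 + 124 = 877
Selection 17: 877 + 124 = 1001
Selection 18: 1001 + 124 = 1125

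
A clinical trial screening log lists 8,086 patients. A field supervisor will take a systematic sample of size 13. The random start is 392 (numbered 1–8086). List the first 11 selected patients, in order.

392, 1014, 1636, 2258, 2880, 3502, 4124, 4746, 5368, 5990, 6612

k = N/n = 8086/13 = 622
patient 1: 392
patient 2: 392 + 622 = 1014
patient 3: 1014 + 622 = 1636
patient 4: 1636 + 622 = 2258
patient 5: 2258 + 622 = 2880
patient 6: 2880 + 622 = 3502
patient 7: 3502 + 622 = 4124
patient 8: 4124 + 622 = 4746
patient 9: 4746 + 622 = 5368
patient 10: 5368 + 622 = 5990
patient 11: 5990 + 622 = 6612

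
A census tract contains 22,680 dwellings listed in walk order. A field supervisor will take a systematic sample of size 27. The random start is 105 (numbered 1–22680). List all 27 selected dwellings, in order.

k = N/n = 22680/27 = 840
dwelling 1: 105
dwelling 2: 105 + 840 = 945
dwelling 3: 945 + 840 = 1785
dwelling 4: 1785 + 840 = 2625
dwelling 5: 2625 + 840 = 3465
dwelling 6: 3465 + 840 = 4305
dwelling 7: 4305 + 840 = 5145
dwelling 8: 5145 + 840 = 5985
dwelling 9: 5985 + 840 = 6825
dwelling 10: 6825 + 840 = 7665
dwelling 11: 7665 + 840 = 8505
dwelling 12: 8505 + 840 = 9345
dwelling 13: 9345 + 840 = 10185
dwelling 14: 10185 + 840 = 11025
dwelling 15: 11025 + 840 = 11865
dwelling 16: 11865 + 840 = 12705
dwelling 17: 12705 + 840 = 13545
dwelling 18: 13545 + 840 = 14385
dwelling 19: 14385 + 840 = 15225
dwelling 20: 15225 + 840 = 16065
dwelling 21: 16065 + 840 = 16905
dwelling 22: 16905 + 840 = 17745
dwelling 23: 17745 + 840 = 18585
dwelling 24: 18585 + 840 = 19425
dwelling 25: 19425 + 840 = 20265
dwelling 26: 20265 + 840 = 21105
dwelling 27: 21105 + 840 = 21945

105, 945, 1785, 2625, 3465, 4305, 5145, 5985, 6825, 7665, 8505, 9345, 10185, 11025, 11865, 12705, 13545, 14385, 15225, 16065, 16905, 17745, 18585, 19425, 20265, 21105, 21945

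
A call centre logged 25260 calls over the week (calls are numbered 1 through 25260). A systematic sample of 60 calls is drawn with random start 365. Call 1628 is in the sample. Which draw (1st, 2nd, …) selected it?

4

k = 25260/60 = 421
position = (1628 − 365)/421 + 1 = 1263/421 + 1 = 3 + 1 = 4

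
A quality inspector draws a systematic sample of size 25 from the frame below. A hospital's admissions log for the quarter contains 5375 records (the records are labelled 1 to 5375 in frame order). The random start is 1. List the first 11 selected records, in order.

k = N/n = 5375/25 = 215
record 1: 1
record 2: 1 + 215 = 216
record 3: 216 + 215 = 431
record 4: 431 + 215 = 646
record 5: 646 + 215 = 861
record 6: 861 + 215 = 1076
record 7: 1076 + 215 = 1291
record 8: 1291 + 215 = 1506
record 9: 1506 + 215 = 1721
record 10: 1721 + 215 = 1936
record 11: 1936 + 215 = 2151

1, 216, 431, 646, 861, 1076, 1291, 1506, 1721, 1936, 2151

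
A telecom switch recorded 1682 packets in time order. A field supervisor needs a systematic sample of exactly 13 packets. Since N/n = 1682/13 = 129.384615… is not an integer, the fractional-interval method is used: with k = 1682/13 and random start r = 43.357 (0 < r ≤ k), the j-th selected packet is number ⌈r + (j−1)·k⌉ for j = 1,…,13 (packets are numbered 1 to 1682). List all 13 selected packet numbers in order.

j=1: r + 0k = 43.357 → ⌈·⌉ = 44
j=2: r + 1k = 172.741615… → ⌈·⌉ = 173
j=3: r + 2k = 302.126230… → ⌈·⌉ = 303
j=4: r + 3k = 431.510846… → ⌈·⌉ = 432
j=5: r + 4k = 560.895461… → ⌈·⌉ = 561
j=6: r + 5k = 690.280076… → ⌈·⌉ = 691
j=7: r + 6k = 819.664692… → ⌈·⌉ = 820
j=8: r + 7k = 949.049307… → ⌈·⌉ = 950
j=9: r + 8k = 1078.433923… → ⌈·⌉ = 1079
j=10: r + 9k = 1207.818538… → ⌈·⌉ = 1208
j=11: r + 10k = 1337.203153… → ⌈·⌉ = 1338
j=12: r + 11k = 1466.587769… → ⌈·⌉ = 1467
j=13: r + 12k = 1595.972384… → ⌈·⌉ = 1596

44, 173, 303, 432, 561, 691, 820, 950, 1079, 1208, 1338, 1467, 1596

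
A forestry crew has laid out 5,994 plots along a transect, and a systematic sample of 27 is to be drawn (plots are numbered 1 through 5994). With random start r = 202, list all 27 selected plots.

202, 424, 646, 868, 1090, 1312, 1534, 1756, 1978, 2200, 2422, 2644, 2866, 3088, 3310, 3532, 3754, 3976, 4198, 4420, 4642, 4864, 5086, 5308, 5530, 5752, 5974

k = N/n = 5994/27 = 222
plot 1: 202
plot 2: 202 + 222 = 424
plot 3: 424 + 222 = 646
plot 4: 646 + 222 = 868
plot 5: 868 + 222 = 1090
plot 6: 1090 + 222 = 1312
plot 7: 1312 + 222 = 1534
plot 8: 1534 + 222 = 1756
plot 9: 1756 + 222 = 1978
plot 10: 1978 + 222 = 2200
plot 11: 2200 + 222 = 2422
plot 12: 2422 + 222 = 2644
plot 13: 2644 + 222 = 2866
plot 14: 2866 + 222 = 3088
plot 15: 3088 + 222 = 3310
plot 16: 3310 + 222 = 3532
plot 17: 3532 + 222 = 3754
plot 18: 3754 + 222 = 3976
plot 19: 3976 + 222 = 4198
plot 20: 4198 + 222 = 4420
plot 21: 4420 + 222 = 4642
plot 22: 4642 + 222 = 4864
plot 23: 4864 + 222 = 5086
plot 24: 5086 + 222 = 5308
plot 25: 5308 + 222 = 5530
plot 26: 5530 + 222 = 5752
plot 27: 5752 + 222 = 5974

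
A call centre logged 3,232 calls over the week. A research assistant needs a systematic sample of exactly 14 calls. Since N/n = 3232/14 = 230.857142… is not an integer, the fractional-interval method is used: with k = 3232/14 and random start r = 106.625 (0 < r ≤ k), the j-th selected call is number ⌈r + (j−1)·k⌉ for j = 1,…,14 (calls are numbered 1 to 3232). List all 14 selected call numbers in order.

j=1: r + 0k = 106.625 → ⌈·⌉ = 107
j=2: r + 1k = 337.482142… → ⌈·⌉ = 338
j=3: r + 2k = 568.339285… → ⌈·⌉ = 569
j=4: r + 3k = 799.196428… → ⌈·⌉ = 800
j=5: r + 4k = 1030.053571… → ⌈·⌉ = 1031
j=6: r + 5k = 1260.910714… → ⌈·⌉ = 1261
j=7: r + 6k = 1491.767857… → ⌈·⌉ = 1492
j=8: r + 7k = 1722.625 → ⌈·⌉ = 1723
j=9: r + 8k = 1953.482142… → ⌈·⌉ = 1954
j=10: r + 9k = 2184.339285… → ⌈·⌉ = 2185
j=11: r + 10k = 2415.196428… → ⌈·⌉ = 2416
j=12: r + 11k = 2646.053571… → ⌈·⌉ = 2647
j=13: r + 12k = 2876.910714… → ⌈·⌉ = 2877
j=14: r + 13k = 3107.767857… → ⌈·⌉ = 3108

107, 338, 569, 800, 1031, 1261, 1492, 1723, 1954, 2185, 2416, 2647, 2877, 3108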